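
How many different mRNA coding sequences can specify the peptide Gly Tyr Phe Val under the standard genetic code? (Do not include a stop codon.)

Gly: 4 codons.
Tyr: 2 codons.
Phe: 2 codons.
Val: 4 codons.
4 × 2 × 2 × 4 = 64.

64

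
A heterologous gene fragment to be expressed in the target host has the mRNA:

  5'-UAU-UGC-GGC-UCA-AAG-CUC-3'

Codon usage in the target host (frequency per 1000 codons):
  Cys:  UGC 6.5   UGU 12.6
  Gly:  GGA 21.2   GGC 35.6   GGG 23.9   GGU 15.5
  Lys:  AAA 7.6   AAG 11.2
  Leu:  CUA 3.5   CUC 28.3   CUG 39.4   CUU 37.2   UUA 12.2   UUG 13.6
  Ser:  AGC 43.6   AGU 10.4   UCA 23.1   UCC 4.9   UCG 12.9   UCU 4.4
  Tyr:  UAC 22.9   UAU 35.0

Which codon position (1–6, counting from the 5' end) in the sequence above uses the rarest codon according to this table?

Codon 1 UAU (Tyr): 35.0 per 1000.
Codon 2 UGC (Cys): 6.5 per 1000.
Codon 3 GGC (Gly): 35.6 per 1000.
Codon 4 UCA (Ser): 23.1 per 1000.
Codon 5 AAG (Lys): 11.2 per 1000.
Codon 6 CUC (Leu): 28.3 per 1000.
Lowest frequency is 6.5 at codon 2.

2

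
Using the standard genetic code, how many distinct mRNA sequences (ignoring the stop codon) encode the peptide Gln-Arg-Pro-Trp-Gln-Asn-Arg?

Gln: 2 codons.
Arg: 6 codons.
Pro: 4 codons.
Trp: 1 codon.
Gln: 2 codons.
Asn: 2 codons.
Arg: 6 codons.
2 × 6 × 4 × 1 × 2 × 2 × 6 = 1152.

1152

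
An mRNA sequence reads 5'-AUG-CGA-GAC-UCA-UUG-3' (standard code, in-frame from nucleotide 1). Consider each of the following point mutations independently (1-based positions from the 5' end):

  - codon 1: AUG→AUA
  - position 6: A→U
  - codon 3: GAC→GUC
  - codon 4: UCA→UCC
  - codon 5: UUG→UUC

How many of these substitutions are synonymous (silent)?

2

Codon 1: AUG (Met) → AUA (Ile) — missense.
Codon 2: CGA (Arg) → CGU (Arg) — synonymous.
Codon 3: GAC (Asp) → GUC (Val) — missense.
Codon 4: UCA (Ser) → UCC (Ser) — synonymous.
Codon 5: UUG (Leu) → UUC (Phe) — missense.
Synonymous: 2 of 5.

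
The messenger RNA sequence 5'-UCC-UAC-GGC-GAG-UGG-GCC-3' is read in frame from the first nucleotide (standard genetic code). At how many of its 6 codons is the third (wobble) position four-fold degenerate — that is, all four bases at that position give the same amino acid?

3

Codon 1 UCC (Ser): third position 4-fold.
Codon 2 UAC (Tyr): third position 2-fold.
Codon 3 GGC (Gly): third position 4-fold.
Codon 4 GAG (Glu): third position 2-fold.
Codon 5 UGG (Trp): third position 1-fold.
Codon 6 GCC (Ala): third position 4-fold.
Four-fold degenerate third positions: 3.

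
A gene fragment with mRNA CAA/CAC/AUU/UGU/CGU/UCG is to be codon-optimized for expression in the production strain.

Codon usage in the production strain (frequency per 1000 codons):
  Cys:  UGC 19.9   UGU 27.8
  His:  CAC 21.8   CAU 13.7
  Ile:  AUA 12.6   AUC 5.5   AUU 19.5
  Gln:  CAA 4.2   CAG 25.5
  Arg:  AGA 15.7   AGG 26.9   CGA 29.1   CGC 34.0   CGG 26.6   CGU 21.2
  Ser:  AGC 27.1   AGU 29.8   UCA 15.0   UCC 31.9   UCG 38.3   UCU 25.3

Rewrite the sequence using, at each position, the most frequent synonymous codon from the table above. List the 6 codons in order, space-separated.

Codon 1 (Gln): best is CAG at 25.5.
Codon 2 (His): best is CAC at 21.8.
Codon 3 (Ile): best is AUU at 19.5.
Codon 4 (Cys): best is UGU at 27.8.
Codon 5 (Arg): best is CGC at 34.0.
Codon 6 (Ser): best is UCG at 38.3.

CAG CAC AUU UGU CGC UCG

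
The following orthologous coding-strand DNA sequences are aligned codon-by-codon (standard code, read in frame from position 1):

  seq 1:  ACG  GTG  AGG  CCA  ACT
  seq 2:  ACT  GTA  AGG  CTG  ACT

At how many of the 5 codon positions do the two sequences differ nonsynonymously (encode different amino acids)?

Codon 1: ACG Thr / ACT Thr — synonymous.
Codon 2: GTG Val / GTA Val — synonymous.
Codon 3: AGG Arg / AGG Arg — identical.
Codon 4: CCA Pro / CTG Leu — nonsynonymous.
Codon 5: ACT Thr / ACT Thr — identical.
Nonsynonymous differences: 1.

1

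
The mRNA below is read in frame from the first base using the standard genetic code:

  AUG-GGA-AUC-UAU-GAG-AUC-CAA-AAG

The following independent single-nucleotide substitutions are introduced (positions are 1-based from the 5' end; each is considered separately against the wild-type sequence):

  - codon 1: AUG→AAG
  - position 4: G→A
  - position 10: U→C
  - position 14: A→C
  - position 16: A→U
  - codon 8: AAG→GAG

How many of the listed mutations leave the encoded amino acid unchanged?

Codon 1: AUG (Met) → AAG (Lys) — missense.
Codon 2: GGA (Gly) → AGA (Arg) — missense.
Codon 4: UAU (Tyr) → CAU (His) — missense.
Codon 5: GAG (Glu) → GCG (Ala) — missense.
Codon 6: AUC (Ile) → UUC (Phe) — missense.
Codon 8: AAG (Lys) → GAG (Glu) — missense.
Synonymous: 0 of 6.

0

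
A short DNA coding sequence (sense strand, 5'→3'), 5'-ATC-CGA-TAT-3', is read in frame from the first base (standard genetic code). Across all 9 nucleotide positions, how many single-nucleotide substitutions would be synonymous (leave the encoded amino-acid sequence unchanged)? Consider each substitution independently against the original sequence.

7

Codon 1 (ATC, Ile): 2 synonymous substitutions.
Codon 2 (CGA, Arg): 4 synonymous substitutions.
Codon 3 (TAT, Tyr): 1 synonymous substitution.
Total: 2 + 4 + 1 = 7.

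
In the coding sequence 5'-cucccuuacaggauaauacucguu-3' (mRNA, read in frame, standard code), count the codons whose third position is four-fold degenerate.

Codon 1 CUC (Leu): third position 4-fold.
Codon 2 CCU (Pro): third position 4-fold.
Codon 3 UAC (Tyr): third position 2-fold.
Codon 4 AGG (Arg): third position 2-fold.
Codon 5 AUA (Ile): third position 3-fold.
Codon 6 AUA (Ile): third position 3-fold.
Codon 7 CUC (Leu): third position 4-fold.
Codon 8 GUU (Val): third position 4-fold.
Four-fold degenerate third positions: 4.

4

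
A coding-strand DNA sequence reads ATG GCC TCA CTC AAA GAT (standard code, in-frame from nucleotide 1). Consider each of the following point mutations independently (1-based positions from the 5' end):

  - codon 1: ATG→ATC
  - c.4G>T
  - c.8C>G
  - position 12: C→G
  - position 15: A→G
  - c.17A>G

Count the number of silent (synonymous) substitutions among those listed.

Codon 1: ATG (Met) → ATC (Ile) — missense.
Codon 2: GCC (Ala) → TCC (Ser) — missense.
Codon 3: TCA (Ser) → TGA (Stop) — nonsense.
Codon 4: CTC (Leu) → CTG (Leu) — synonymous.
Codon 5: AAA (Lys) → AAG (Lys) — synonymous.
Codon 6: GAT (Asp) → GGT (Gly) — missense.
Synonymous: 2 of 6.

2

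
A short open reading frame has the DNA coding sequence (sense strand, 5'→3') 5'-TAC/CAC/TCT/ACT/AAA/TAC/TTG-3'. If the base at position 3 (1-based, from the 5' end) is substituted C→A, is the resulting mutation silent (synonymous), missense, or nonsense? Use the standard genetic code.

Position 3 falls in codon 1: TAC → Tyr.
After the substitution the codon is TAA → Stop.
The new codon is a stop codon, so this is a nonsense mutation.

nonsense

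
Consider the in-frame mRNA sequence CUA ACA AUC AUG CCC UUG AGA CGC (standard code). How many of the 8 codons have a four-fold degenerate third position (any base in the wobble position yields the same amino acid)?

Codon 1 CUA (Leu): third position 4-fold.
Codon 2 ACA (Thr): third position 4-fold.
Codon 3 AUC (Ile): third position 3-fold.
Codon 4 AUG (Met): third position 1-fold.
Codon 5 CCC (Pro): third position 4-fold.
Codon 6 UUG (Leu): third position 2-fold.
Codon 7 AGA (Arg): third position 2-fold.
Codon 8 CGC (Arg): third position 4-fold.
Four-fold degenerate third positions: 4.

4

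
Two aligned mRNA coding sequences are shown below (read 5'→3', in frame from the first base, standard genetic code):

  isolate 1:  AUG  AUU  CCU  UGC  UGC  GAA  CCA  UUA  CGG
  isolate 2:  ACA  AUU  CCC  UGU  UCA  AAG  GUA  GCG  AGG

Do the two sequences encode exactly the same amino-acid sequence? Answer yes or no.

no

Codon 1: AUG Met / ACA Thr — nonsynonymous.
Codon 2: AUU Ile / AUU Ile — identical.
Codon 3: CCU Pro / CCC Pro — synonymous.
Codon 4: UGC Cys / UGU Cys — synonymous.
Codon 5: UGC Cys / UCA Ser — nonsynonymous.
Codon 6: GAA Glu / AAG Lys — nonsynonymous.
Codon 7: CCA Pro / GUA Val — nonsynonymous.
Codon 8: UUA Leu / GCG Ala — nonsynonymous.
Codon 9: CGG Arg / AGG Arg — synonymous.
Nonsynonymous differences: 5 → different protein.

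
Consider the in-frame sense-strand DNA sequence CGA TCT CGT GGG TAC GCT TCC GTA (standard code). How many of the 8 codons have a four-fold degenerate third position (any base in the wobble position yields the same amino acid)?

Codon 1 CGA (Arg): third position 4-fold.
Codon 2 TCT (Ser): third position 4-fold.
Codon 3 CGT (Arg): third position 4-fold.
Codon 4 GGG (Gly): third position 4-fold.
Codon 5 TAC (Tyr): third position 2-fold.
Codon 6 GCT (Ala): third position 4-fold.
Codon 7 TCC (Ser): third position 4-fold.
Codon 8 GTA (Val): third position 4-fold.
Four-fold degenerate third positions: 7.

7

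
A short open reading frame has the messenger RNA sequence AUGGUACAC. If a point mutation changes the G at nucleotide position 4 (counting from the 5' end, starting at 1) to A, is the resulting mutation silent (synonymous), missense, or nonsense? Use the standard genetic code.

Position 4 falls in codon 2: GUA → Val.
After the substitution the codon is AUA → Ile.
Val ≠ Ile, so this is a missense mutation.

missense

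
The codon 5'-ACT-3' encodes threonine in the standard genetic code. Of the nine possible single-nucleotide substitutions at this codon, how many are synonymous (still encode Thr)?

3

Position 1: none → 0 synonymous.
Position 2: none → 0 synonymous.
Position 3: ACC, ACA, ACG → 3 synonymous.
Total: 0 + 0 + 3 = 3.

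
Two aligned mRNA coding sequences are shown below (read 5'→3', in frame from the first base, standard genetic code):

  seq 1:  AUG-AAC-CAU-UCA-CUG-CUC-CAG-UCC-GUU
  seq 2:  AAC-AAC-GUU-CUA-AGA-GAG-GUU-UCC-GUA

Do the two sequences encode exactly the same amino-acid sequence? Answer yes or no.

no

Codon 1: AUG Met / AAC Asn — nonsynonymous.
Codon 2: AAC Asn / AAC Asn — identical.
Codon 3: CAU His / GUU Val — nonsynonymous.
Codon 4: UCA Ser / CUA Leu — nonsynonymous.
Codon 5: CUG Leu / AGA Arg — nonsynonymous.
Codon 6: CUC Leu / GAG Glu — nonsynonymous.
Codon 7: CAG Gln / GUU Val — nonsynonymous.
Codon 8: UCC Ser / UCC Ser — identical.
Codon 9: GUU Val / GUA Val — synonymous.
Nonsynonymous differences: 6 → different protein.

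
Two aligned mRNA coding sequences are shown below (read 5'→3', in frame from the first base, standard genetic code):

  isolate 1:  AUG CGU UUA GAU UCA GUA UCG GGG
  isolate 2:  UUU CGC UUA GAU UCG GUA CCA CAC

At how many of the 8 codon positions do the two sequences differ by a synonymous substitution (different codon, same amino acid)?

Codon 1: AUG Met / UUU Phe — nonsynonymous.
Codon 2: CGU Arg / CGC Arg — synonymous.
Codon 3: UUA Leu / UUA Leu — identical.
Codon 4: GAU Asp / GAU Asp — identical.
Codon 5: UCA Ser / UCG Ser — synonymous.
Codon 6: GUA Val / GUA Val — identical.
Codon 7: UCG Ser / CCA Pro — nonsynonymous.
Codon 8: GGG Gly / CAC His — nonsynonymous.
Synonymous differences: 2.

2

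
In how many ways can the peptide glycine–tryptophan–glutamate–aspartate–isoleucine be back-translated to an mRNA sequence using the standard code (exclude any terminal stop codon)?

48

Gly: 4 codons.
Trp: 1 codon.
Glu: 2 codons.
Asp: 2 codons.
Ile: 3 codons.
4 × 1 × 2 × 2 × 3 = 48.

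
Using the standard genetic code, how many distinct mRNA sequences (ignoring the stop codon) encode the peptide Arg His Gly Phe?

96

Arg: 6 codons.
His: 2 codons.
Gly: 4 codons.
Phe: 2 codons.
6 × 2 × 4 × 2 = 96.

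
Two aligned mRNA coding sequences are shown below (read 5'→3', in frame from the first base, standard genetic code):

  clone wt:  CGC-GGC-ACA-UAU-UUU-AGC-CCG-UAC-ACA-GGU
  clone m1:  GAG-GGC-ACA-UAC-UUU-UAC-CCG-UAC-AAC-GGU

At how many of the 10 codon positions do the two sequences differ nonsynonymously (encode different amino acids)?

3

Codon 1: CGC Arg / GAG Glu — nonsynonymous.
Codon 2: GGC Gly / GGC Gly — identical.
Codon 3: ACA Thr / ACA Thr — identical.
Codon 4: UAU Tyr / UAC Tyr — synonymous.
Codon 5: UUU Phe / UUU Phe — identical.
Codon 6: AGC Ser / UAC Tyr — nonsynonymous.
Codon 7: CCG Pro / CCG Pro — identical.
Codon 8: UAC Tyr / UAC Tyr — identical.
Codon 9: ACA Thr / AAC Asn — nonsynonymous.
Codon 10: GGU Gly / GGU Gly — identical.
Nonsynonymous differences: 3.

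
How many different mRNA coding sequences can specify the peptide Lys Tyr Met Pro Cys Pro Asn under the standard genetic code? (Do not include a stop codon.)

256

Lys: 2 codons.
Tyr: 2 codons.
Met: 1 codon.
Pro: 4 codons.
Cys: 2 codons.
Pro: 4 codons.
Asn: 2 codons.
2 × 2 × 1 × 4 × 2 × 4 × 2 = 256.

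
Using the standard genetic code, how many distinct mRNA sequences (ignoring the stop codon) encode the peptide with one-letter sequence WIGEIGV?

Trp: 1 codon.
Ile: 3 codons.
Gly: 4 codons.
Glu: 2 codons.
Ile: 3 codons.
Gly: 4 codons.
Val: 4 codons.
1 × 3 × 4 × 2 × 3 × 4 × 4 = 1152.

1152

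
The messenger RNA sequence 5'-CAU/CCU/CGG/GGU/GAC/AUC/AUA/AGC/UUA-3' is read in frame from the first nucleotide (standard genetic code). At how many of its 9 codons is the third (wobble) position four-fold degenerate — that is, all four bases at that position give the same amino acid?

3

Codon 1 CAU (His): third position 2-fold.
Codon 2 CCU (Pro): third position 4-fold.
Codon 3 CGG (Arg): third position 4-fold.
Codon 4 GGU (Gly): third position 4-fold.
Codon 5 GAC (Asp): third position 2-fold.
Codon 6 AUC (Ile): third position 3-fold.
Codon 7 AUA (Ile): third position 3-fold.
Codon 8 AGC (Ser): third position 2-fold.
Codon 9 UUA (Leu): third position 2-fold.
Four-fold degenerate third positions: 3.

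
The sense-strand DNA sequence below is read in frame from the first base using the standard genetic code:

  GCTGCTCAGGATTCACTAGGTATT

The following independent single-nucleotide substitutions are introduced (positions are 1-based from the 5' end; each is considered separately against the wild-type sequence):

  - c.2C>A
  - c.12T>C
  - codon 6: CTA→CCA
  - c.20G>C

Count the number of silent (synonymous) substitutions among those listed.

1

Codon 1: GCT (Ala) → GAT (Asp) — missense.
Codon 4: GAT (Asp) → GAC (Asp) — synonymous.
Codon 6: CTA (Leu) → CCA (Pro) — missense.
Codon 7: GGT (Gly) → GCT (Ala) — missense.
Synonymous: 1 of 4.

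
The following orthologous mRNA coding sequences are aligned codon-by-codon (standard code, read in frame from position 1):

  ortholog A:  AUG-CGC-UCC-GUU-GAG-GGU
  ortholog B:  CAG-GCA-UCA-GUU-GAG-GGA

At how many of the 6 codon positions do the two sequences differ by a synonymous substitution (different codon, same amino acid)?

Codon 1: AUG Met / CAG Gln — nonsynonymous.
Codon 2: CGC Arg / GCA Ala — nonsynonymous.
Codon 3: UCC Ser / UCA Ser — synonymous.
Codon 4: GUU Val / GUU Val — identical.
Codon 5: GAG Glu / GAG Glu — identical.
Codon 6: GGU Gly / GGA Gly — synonymous.
Synonymous differences: 2.

2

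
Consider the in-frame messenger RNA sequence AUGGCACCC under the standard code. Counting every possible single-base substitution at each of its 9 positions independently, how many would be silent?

Codon 1 (AUG, Met): 0 synonymous substitutions.
Codon 2 (GCA, Ala): 3 synonymous substitutions.
Codon 3 (CCC, Pro): 3 synonymous substitutions.
Total: 0 + 3 + 3 = 6.

6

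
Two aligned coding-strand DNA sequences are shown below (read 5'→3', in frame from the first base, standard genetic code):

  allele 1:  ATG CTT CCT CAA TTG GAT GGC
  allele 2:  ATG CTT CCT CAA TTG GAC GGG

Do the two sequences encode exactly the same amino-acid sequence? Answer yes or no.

yes

Codon 1: ATG Met / ATG Met — identical.
Codon 2: CTT Leu / CTT Leu — identical.
Codon 3: CCT Pro / CCT Pro — identical.
Codon 4: CAA Gln / CAA Gln — identical.
Codon 5: TTG Leu / TTG Leu — identical.
Codon 6: GAT Asp / GAC Asp — synonymous.
Codon 7: GGC Gly / GGG Gly — synonymous.
Nonsynonymous differences: 0 → same protein.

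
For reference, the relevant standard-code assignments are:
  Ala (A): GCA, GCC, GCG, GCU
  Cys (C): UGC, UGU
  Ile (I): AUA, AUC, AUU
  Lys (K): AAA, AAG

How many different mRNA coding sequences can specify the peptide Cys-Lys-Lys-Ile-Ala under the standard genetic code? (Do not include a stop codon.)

Cys: 2 codons.
Lys: 2 codons.
Lys: 2 codons.
Ile: 3 codons.
Ala: 4 codons.
2 × 2 × 2 × 3 × 4 = 96.

96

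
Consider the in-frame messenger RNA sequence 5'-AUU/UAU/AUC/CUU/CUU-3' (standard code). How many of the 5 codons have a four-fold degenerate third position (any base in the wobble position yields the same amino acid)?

2

Codon 1 AUU (Ile): third position 3-fold.
Codon 2 UAU (Tyr): third position 2-fold.
Codon 3 AUC (Ile): third position 3-fold.
Codon 4 CUU (Leu): third position 4-fold.
Codon 5 CUU (Leu): third position 4-fold.
Four-fold degenerate third positions: 2.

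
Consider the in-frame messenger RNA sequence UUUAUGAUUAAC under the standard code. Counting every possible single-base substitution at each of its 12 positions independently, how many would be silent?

4

Codon 1 (UUU, Phe): 1 synonymous substitution.
Codon 2 (AUG, Met): 0 synonymous substitutions.
Codon 3 (AUU, Ile): 2 synonymous substitutions.
Codon 4 (AAC, Asn): 1 synonymous substitution.
Total: 1 + 0 + 2 + 1 = 4.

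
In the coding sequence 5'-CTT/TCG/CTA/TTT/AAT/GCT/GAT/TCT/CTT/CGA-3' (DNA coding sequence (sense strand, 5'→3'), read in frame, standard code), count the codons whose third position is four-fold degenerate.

7

Codon 1 CTT (Leu): third position 4-fold.
Codon 2 TCG (Ser): third position 4-fold.
Codon 3 CTA (Leu): third position 4-fold.
Codon 4 TTT (Phe): third position 2-fold.
Codon 5 AAT (Asn): third position 2-fold.
Codon 6 GCT (Ala): third position 4-fold.
Codon 7 GAT (Asp): third position 2-fold.
Codon 8 TCT (Ser): third position 4-fold.
Codon 9 CTT (Leu): third position 4-fold.
Codon 10 CGA (Arg): third position 4-fold.
Four-fold degenerate third positions: 7.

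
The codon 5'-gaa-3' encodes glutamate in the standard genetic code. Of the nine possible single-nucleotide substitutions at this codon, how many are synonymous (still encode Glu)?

Position 1: none → 0 synonymous.
Position 2: none → 0 synonymous.
Position 3: GAG → 1 synonymous.
Total: 0 + 0 + 1 = 1.

1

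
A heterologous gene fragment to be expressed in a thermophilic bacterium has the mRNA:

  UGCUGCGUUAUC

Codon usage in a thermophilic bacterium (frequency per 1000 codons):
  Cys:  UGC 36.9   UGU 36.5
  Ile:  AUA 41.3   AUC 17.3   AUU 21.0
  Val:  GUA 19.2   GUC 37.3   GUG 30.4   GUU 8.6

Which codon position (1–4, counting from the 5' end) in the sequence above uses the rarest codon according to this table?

3

Codon 1 UGC (Cys): 36.9 per 1000.
Codon 2 UGC (Cys): 36.9 per 1000.
Codon 3 GUU (Val): 8.6 per 1000.
Codon 4 AUC (Ile): 17.3 per 1000.
Lowest frequency is 8.6 at codon 3.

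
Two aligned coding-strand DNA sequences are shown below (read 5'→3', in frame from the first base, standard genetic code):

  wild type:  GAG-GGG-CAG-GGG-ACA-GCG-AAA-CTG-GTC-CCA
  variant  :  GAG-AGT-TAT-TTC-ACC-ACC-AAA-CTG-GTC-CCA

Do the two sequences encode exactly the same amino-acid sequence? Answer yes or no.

no

Codon 1: GAG Glu / GAG Glu — identical.
Codon 2: GGG Gly / AGT Ser — nonsynonymous.
Codon 3: CAG Gln / TAT Tyr — nonsynonymous.
Codon 4: GGG Gly / TTC Phe — nonsynonymous.
Codon 5: ACA Thr / ACC Thr — synonymous.
Codon 6: GCG Ala / ACC Thr — nonsynonymous.
Codon 7: AAA Lys / AAA Lys — identical.
Codon 8: CTG Leu / CTG Leu — identical.
Codon 9: GTC Val / GTC Val — identical.
Codon 10: CCA Pro / CCA Pro — identical.
Nonsynonymous differences: 4 → different protein.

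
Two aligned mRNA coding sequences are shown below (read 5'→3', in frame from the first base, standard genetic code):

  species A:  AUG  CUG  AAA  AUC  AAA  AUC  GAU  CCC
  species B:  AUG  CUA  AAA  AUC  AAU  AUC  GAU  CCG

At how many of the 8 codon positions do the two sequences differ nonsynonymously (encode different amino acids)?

1

Codon 1: AUG Met / AUG Met — identical.
Codon 2: CUG Leu / CUA Leu — synonymous.
Codon 3: AAA Lys / AAA Lys — identical.
Codon 4: AUC Ile / AUC Ile — identical.
Codon 5: AAA Lys / AAU Asn — nonsynonymous.
Codon 6: AUC Ile / AUC Ile — identical.
Codon 7: GAU Asp / GAU Asp — identical.
Codon 8: CCC Pro / CCG Pro — synonymous.
Nonsynonymous differences: 1.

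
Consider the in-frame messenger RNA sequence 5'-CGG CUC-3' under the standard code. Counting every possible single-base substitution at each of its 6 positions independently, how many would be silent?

7

Codon 1 (CGG, Arg): 4 synonymous substitutions.
Codon 2 (CUC, Leu): 3 synonymous substitutions.
Total: 4 + 3 = 7.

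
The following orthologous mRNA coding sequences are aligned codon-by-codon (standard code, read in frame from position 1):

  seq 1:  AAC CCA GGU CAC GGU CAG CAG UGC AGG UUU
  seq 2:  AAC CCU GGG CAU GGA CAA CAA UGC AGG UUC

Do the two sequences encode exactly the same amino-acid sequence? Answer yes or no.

Codon 1: AAC Asn / AAC Asn — identical.
Codon 2: CCA Pro / CCU Pro — synonymous.
Codon 3: GGU Gly / GGG Gly — synonymous.
Codon 4: CAC His / CAU His — synonymous.
Codon 5: GGU Gly / GGA Gly — synonymous.
Codon 6: CAG Gln / CAA Gln — synonymous.
Codon 7: CAG Gln / CAA Gln — synonymous.
Codon 8: UGC Cys / UGC Cys — identical.
Codon 9: AGG Arg / AGG Arg — identical.
Codon 10: UUU Phe / UUC Phe — synonymous.
Nonsynonymous differences: 0 → same protein.

yes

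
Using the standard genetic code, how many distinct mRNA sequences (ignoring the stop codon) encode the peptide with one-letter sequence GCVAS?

Gly: 4 codons.
Cys: 2 codons.
Val: 4 codons.
Ala: 4 codons.
Ser: 6 codons.
4 × 2 × 4 × 4 × 6 = 768.

768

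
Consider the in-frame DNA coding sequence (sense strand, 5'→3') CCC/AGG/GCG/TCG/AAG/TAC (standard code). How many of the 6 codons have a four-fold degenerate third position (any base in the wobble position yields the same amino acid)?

3

Codon 1 CCC (Pro): third position 4-fold.
Codon 2 AGG (Arg): third position 2-fold.
Codon 3 GCG (Ala): third position 4-fold.
Codon 4 TCG (Ser): third position 4-fold.
Codon 5 AAG (Lys): third position 2-fold.
Codon 6 TAC (Tyr): third position 2-fold.
Four-fold degenerate third positions: 3.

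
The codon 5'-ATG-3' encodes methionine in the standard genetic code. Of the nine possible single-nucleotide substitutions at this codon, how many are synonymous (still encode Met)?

Position 1: none → 0 synonymous.
Position 2: none → 0 synonymous.
Position 3: none → 0 synonymous.
Total: 0 + 0 + 0 = 0.

0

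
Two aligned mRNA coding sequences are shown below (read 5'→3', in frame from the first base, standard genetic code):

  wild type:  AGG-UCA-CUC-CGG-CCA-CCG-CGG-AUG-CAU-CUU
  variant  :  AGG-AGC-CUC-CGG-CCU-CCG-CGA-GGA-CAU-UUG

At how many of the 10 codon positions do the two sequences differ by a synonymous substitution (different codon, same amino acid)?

Codon 1: AGG Arg / AGG Arg — identical.
Codon 2: UCA Ser / AGC Ser — synonymous.
Codon 3: CUC Leu / CUC Leu — identical.
Codon 4: CGG Arg / CGG Arg — identical.
Codon 5: CCA Pro / CCU Pro — synonymous.
Codon 6: CCG Pro / CCG Pro — identical.
Codon 7: CGG Arg / CGA Arg — synonymous.
Codon 8: AUG Met / GGA Gly — nonsynonymous.
Codon 9: CAU His / CAU His — identical.
Codon 10: CUU Leu / UUG Leu — synonymous.
Synonymous differences: 4.

4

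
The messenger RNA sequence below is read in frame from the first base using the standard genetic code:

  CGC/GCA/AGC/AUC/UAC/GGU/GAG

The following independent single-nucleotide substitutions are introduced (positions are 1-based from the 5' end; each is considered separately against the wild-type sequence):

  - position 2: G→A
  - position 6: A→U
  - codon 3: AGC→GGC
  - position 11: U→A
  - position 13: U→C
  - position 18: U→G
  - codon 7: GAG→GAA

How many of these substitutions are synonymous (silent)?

3

Codon 1: CGC (Arg) → CAC (His) — missense.
Codon 2: GCA (Ala) → GCU (Ala) — synonymous.
Codon 3: AGC (Ser) → GGC (Gly) — missense.
Codon 4: AUC (Ile) → AAC (Asn) — missense.
Codon 5: UAC (Tyr) → CAC (His) — missense.
Codon 6: GGU (Gly) → GGG (Gly) — synonymous.
Codon 7: GAG (Glu) → GAA (Glu) — synonymous.
Synonymous: 3 of 7.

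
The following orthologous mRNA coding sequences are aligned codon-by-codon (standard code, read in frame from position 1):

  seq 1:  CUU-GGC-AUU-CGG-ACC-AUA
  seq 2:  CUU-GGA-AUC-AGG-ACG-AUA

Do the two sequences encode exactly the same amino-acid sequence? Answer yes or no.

Codon 1: CUU Leu / CUU Leu — identical.
Codon 2: GGC Gly / GGA Gly — synonymous.
Codon 3: AUU Ile / AUC Ile — synonymous.
Codon 4: CGG Arg / AGG Arg — synonymous.
Codon 5: ACC Thr / ACG Thr — synonymous.
Codon 6: AUA Ile / AUA Ile — identical.
Nonsynonymous differences: 0 → same protein.

yes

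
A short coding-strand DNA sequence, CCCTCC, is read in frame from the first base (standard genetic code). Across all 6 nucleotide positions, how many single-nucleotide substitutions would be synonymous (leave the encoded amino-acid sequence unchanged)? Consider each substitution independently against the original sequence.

Codon 1 (CCC, Pro): 3 synonymous substitutions.
Codon 2 (TCC, Ser): 3 synonymous substitutions.
Total: 3 + 3 = 6.

6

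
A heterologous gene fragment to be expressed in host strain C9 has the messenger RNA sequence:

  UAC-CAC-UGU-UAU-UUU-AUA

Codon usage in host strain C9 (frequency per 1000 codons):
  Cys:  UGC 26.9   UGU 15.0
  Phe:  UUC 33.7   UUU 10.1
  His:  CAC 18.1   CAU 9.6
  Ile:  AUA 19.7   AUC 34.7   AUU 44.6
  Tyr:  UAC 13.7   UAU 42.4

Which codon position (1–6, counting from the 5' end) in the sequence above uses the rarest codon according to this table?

5

Codon 1 UAC (Tyr): 13.7 per 1000.
Codon 2 CAC (His): 18.1 per 1000.
Codon 3 UGU (Cys): 15.0 per 1000.
Codon 4 UAU (Tyr): 42.4 per 1000.
Codon 5 UUU (Phe): 10.1 per 1000.
Codon 6 AUA (Ile): 19.7 per 1000.
Lowest frequency is 10.1 at codon 5.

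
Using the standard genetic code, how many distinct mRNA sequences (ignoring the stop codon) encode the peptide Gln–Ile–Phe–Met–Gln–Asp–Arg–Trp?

Gln: 2 codons.
Ile: 3 codons.
Phe: 2 codons.
Met: 1 codon.
Gln: 2 codons.
Asp: 2 codons.
Arg: 6 codons.
Trp: 1 codon.
2 × 3 × 2 × 1 × 2 × 2 × 6 × 1 = 288.

288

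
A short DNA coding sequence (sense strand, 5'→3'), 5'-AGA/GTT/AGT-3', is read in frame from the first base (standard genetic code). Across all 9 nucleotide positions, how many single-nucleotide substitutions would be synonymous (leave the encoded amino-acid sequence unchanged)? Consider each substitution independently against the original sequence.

Codon 1 (AGA, Arg): 2 synonymous substitutions.
Codon 2 (GTT, Val): 3 synonymous substitutions.
Codon 3 (AGT, Ser): 1 synonymous substitution.
Total: 2 + 3 + 1 = 6.

6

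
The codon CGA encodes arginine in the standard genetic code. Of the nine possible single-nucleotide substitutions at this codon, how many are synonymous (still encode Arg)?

4

Position 1: AGA → 1 synonymous.
Position 2: none → 0 synonymous.
Position 3: CGU, CGC, CGG → 3 synonymous.
Total: 1 + 0 + 3 = 4.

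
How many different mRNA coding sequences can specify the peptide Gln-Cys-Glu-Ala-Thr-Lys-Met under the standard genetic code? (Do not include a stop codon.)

Gln: 2 codons.
Cys: 2 codons.
Glu: 2 codons.
Ala: 4 codons.
Thr: 4 codons.
Lys: 2 codons.
Met: 1 codon.
2 × 2 × 2 × 4 × 4 × 2 × 1 = 256.

256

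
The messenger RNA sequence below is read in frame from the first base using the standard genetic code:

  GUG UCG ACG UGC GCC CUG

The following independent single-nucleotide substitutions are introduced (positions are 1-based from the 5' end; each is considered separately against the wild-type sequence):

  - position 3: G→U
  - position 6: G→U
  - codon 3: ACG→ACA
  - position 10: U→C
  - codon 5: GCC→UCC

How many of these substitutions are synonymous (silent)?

Codon 1: GUG (Val) → GUU (Val) — synonymous.
Codon 2: UCG (Ser) → UCU (Ser) — synonymous.
Codon 3: ACG (Thr) → ACA (Thr) — synonymous.
Codon 4: UGC (Cys) → CGC (Arg) — missense.
Codon 5: GCC (Ala) → UCC (Ser) — missense.
Synonymous: 3 of 5.

3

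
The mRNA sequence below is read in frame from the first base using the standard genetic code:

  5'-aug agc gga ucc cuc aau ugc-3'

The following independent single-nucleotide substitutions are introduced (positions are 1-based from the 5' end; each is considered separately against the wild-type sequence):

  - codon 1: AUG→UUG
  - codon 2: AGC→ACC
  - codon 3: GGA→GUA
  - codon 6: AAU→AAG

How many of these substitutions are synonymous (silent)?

Codon 1: AUG (Met) → UUG (Leu) — missense.
Codon 2: AGC (Ser) → ACC (Thr) — missense.
Codon 3: GGA (Gly) → GUA (Val) — missense.
Codon 6: AAU (Asn) → AAG (Lys) — missense.
Synonymous: 0 of 4.

0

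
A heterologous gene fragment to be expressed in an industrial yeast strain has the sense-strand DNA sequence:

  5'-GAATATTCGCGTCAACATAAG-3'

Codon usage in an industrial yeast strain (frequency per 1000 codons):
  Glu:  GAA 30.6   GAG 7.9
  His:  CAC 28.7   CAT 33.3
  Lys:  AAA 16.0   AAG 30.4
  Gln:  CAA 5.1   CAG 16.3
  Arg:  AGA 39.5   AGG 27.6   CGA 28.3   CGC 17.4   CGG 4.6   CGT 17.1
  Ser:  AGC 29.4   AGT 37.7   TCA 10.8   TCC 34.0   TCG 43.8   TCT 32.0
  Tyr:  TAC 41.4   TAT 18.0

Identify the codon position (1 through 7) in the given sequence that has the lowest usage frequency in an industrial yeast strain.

5

Codon 1 GAA (Glu): 30.6 per 1000.
Codon 2 TAT (Tyr): 18.0 per 1000.
Codon 3 TCG (Ser): 43.8 per 1000.
Codon 4 CGT (Arg): 17.1 per 1000.
Codon 5 CAA (Gln): 5.1 per 1000.
Codon 6 CAT (His): 33.3 per 1000.
Codon 7 AAG (Lys): 30.4 per 1000.
Lowest frequency is 5.1 at codon 5.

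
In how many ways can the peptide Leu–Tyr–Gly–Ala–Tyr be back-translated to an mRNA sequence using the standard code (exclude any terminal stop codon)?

384

Leu: 6 codons.
Tyr: 2 codons.
Gly: 4 codons.
Ala: 4 codons.
Tyr: 2 codons.
6 × 2 × 4 × 4 × 2 = 384.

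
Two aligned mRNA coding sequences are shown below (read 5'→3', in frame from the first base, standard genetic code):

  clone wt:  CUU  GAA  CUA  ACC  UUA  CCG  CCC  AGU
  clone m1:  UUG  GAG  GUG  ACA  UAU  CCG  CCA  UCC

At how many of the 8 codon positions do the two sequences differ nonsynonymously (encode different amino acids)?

2

Codon 1: CUU Leu / UUG Leu — synonymous.
Codon 2: GAA Glu / GAG Glu — synonymous.
Codon 3: CUA Leu / GUG Val — nonsynonymous.
Codon 4: ACC Thr / ACA Thr — synonymous.
Codon 5: UUA Leu / UAU Tyr — nonsynonymous.
Codon 6: CCG Pro / CCG Pro — identical.
Codon 7: CCC Pro / CCA Pro — synonymous.
Codon 8: AGU Ser / UCC Ser — synonymous.
Nonsynonymous differences: 2.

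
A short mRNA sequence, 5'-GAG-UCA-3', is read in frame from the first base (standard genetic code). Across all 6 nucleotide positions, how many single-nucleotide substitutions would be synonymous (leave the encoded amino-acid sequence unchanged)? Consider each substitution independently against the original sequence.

Codon 1 (GAG, Glu): 1 synonymous substitution.
Codon 2 (UCA, Ser): 3 synonymous substitutions.
Total: 1 + 3 = 4.

4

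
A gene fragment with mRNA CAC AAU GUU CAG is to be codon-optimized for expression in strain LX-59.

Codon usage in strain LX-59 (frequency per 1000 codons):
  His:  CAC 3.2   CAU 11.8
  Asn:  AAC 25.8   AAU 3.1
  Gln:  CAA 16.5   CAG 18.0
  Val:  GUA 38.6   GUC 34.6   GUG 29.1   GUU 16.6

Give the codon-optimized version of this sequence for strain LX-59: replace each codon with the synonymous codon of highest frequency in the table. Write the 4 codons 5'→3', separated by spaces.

CAU AAC GUA CAG

Codon 1 (His): best is CAU at 11.8.
Codon 2 (Asn): best is AAC at 25.8.
Codon 3 (Val): best is GUA at 38.6.
Codon 4 (Gln): best is CAG at 18.0.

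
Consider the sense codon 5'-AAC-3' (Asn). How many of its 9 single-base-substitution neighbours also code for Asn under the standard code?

Position 1: none → 0 synonymous.
Position 2: none → 0 synonymous.
Position 3: AAT → 1 synonymous.
Total: 0 + 0 + 1 = 1.

1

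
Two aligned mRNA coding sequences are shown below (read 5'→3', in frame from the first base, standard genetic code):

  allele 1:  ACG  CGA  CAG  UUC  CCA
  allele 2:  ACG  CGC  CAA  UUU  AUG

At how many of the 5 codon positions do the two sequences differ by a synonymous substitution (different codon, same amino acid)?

3

Codon 1: ACG Thr / ACG Thr — identical.
Codon 2: CGA Arg / CGC Arg — synonymous.
Codon 3: CAG Gln / CAA Gln — synonymous.
Codon 4: UUC Phe / UUU Phe — synonymous.
Codon 5: CCA Pro / AUG Met — nonsynonymous.
Synonymous differences: 3.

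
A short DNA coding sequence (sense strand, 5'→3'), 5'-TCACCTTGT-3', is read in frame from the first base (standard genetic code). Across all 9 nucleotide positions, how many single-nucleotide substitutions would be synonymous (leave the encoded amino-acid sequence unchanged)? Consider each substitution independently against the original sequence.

7

Codon 1 (TCA, Ser): 3 synonymous substitutions.
Codon 2 (CCT, Pro): 3 synonymous substitutions.
Codon 3 (TGT, Cys): 1 synonymous substitution.
Total: 3 + 3 + 1 = 7.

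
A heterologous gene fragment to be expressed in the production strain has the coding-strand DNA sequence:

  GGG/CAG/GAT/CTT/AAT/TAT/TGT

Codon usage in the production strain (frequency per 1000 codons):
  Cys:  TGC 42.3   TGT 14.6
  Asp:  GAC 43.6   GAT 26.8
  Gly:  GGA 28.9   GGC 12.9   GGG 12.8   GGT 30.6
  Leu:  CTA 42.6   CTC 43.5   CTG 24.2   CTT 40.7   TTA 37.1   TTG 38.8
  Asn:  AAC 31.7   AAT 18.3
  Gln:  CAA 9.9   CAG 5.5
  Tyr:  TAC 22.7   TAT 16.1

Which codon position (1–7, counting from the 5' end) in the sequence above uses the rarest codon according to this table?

2

Codon 1 GGG (Gly): 12.8 per 1000.
Codon 2 CAG (Gln): 5.5 per 1000.
Codon 3 GAT (Asp): 26.8 per 1000.
Codon 4 CTT (Leu): 40.7 per 1000.
Codon 5 AAT (Asn): 18.3 per 1000.
Codon 6 TAT (Tyr): 16.1 per 1000.
Codon 7 TGT (Cys): 14.6 per 1000.
Lowest frequency is 5.5 at codon 2.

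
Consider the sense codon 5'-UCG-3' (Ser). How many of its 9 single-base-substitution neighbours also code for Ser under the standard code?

Position 1: none → 0 synonymous.
Position 2: none → 0 synonymous.
Position 3: UCU, UCC, UCA → 3 synonymous.
Total: 0 + 0 + 3 = 3.

3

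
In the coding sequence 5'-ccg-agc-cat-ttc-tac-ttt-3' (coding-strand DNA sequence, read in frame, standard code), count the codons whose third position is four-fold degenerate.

1

Codon 1 CCG (Pro): third position 4-fold.
Codon 2 AGC (Ser): third position 2-fold.
Codon 3 CAT (His): third position 2-fold.
Codon 4 TTC (Phe): third position 2-fold.
Codon 5 TAC (Tyr): third position 2-fold.
Codon 6 TTT (Phe): third position 2-fold.
Four-fold degenerate third positions: 1.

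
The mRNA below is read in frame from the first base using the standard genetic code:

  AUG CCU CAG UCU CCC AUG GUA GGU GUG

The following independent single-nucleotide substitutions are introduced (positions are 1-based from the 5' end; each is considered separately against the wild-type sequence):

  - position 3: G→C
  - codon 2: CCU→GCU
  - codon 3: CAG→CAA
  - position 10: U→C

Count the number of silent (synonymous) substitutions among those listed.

Codon 1: AUG (Met) → AUC (Ile) — missense.
Codon 2: CCU (Pro) → GCU (Ala) — missense.
Codon 3: CAG (Gln) → CAA (Gln) — synonymous.
Codon 4: UCU (Ser) → CCU (Pro) — missense.
Synonymous: 1 of 4.

1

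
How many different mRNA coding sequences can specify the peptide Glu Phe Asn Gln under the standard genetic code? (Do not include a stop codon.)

16

Glu: 2 codons.
Phe: 2 codons.
Asn: 2 codons.
Gln: 2 codons.
2 × 2 × 2 × 2 = 16.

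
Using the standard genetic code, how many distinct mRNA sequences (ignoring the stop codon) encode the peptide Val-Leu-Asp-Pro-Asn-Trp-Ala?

Val: 4 codons.
Leu: 6 codons.
Asp: 2 codons.
Pro: 4 codons.
Asn: 2 codons.
Trp: 1 codon.
Ala: 4 codons.
4 × 6 × 2 × 4 × 2 × 1 × 4 = 1536.

1536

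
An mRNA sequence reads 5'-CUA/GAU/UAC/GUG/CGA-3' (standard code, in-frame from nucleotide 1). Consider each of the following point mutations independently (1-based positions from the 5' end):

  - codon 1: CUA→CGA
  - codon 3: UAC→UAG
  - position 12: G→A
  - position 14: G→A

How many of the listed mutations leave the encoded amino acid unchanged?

1

Codon 1: CUA (Leu) → CGA (Arg) — missense.
Codon 3: UAC (Tyr) → UAG (Stop) — nonsense.
Codon 4: GUG (Val) → GUA (Val) — synonymous.
Codon 5: CGA (Arg) → CAA (Gln) — missense.
Synonymous: 1 of 4.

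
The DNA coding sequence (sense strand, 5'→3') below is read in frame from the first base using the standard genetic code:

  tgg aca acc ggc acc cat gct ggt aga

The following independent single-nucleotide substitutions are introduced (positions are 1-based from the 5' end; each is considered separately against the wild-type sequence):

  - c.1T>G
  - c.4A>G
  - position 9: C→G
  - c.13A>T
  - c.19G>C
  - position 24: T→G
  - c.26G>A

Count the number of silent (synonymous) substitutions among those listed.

2

Codon 1: TGG (Trp) → GGG (Gly) — missense.
Codon 2: ACA (Thr) → GCA (Ala) — missense.
Codon 3: ACC (Thr) → ACG (Thr) — synonymous.
Codon 5: ACC (Thr) → TCC (Ser) — missense.
Codon 7: GCT (Ala) → CCT (Pro) — missense.
Codon 8: GGT (Gly) → GGG (Gly) — synonymous.
Codon 9: AGA (Arg) → AAA (Lys) — missense.
Synonymous: 2 of 7.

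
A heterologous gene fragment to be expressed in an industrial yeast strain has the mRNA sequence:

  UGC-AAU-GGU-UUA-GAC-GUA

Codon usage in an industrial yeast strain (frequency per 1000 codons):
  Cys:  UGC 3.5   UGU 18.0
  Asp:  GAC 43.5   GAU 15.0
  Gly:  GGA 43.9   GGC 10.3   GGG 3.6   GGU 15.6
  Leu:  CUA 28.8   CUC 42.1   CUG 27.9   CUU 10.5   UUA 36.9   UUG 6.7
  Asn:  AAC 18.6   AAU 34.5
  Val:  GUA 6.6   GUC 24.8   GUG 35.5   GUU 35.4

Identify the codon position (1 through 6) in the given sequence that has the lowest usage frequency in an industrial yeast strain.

Codon 1 UGC (Cys): 3.5 per 1000.
Codon 2 AAU (Asn): 34.5 per 1000.
Codon 3 GGU (Gly): 15.6 per 1000.
Codon 4 UUA (Leu): 36.9 per 1000.
Codon 5 GAC (Asp): 43.5 per 1000.
Codon 6 GUA (Val): 6.6 per 1000.
Lowest frequency is 3.5 at codon 1.

1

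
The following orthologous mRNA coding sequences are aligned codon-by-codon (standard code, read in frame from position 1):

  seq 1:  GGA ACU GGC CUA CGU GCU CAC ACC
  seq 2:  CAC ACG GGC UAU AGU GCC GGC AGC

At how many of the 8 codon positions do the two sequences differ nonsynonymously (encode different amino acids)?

Codon 1: GGA Gly / CAC His — nonsynonymous.
Codon 2: ACU Thr / ACG Thr — synonymous.
Codon 3: GGC Gly / GGC Gly — identical.
Codon 4: CUA Leu / UAU Tyr — nonsynonymous.
Codon 5: CGU Arg / AGU Ser — nonsynonymous.
Codon 6: GCU Ala / GCC Ala — synonymous.
Codon 7: CAC His / GGC Gly — nonsynonymous.
Codon 8: ACC Thr / AGC Ser — nonsynonymous.
Nonsynonymous differences: 5.

5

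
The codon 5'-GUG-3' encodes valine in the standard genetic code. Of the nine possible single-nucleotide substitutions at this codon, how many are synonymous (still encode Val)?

3

Position 1: none → 0 synonymous.
Position 2: none → 0 synonymous.
Position 3: GUU, GUC, GUA → 3 synonymous.
Total: 0 + 0 + 3 = 3.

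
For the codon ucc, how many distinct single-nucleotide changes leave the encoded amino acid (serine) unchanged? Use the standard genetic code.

3

Position 1: none → 0 synonymous.
Position 2: none → 0 synonymous.
Position 3: UCU, UCA, UCG → 3 synonymous.
Total: 0 + 0 + 3 = 3.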